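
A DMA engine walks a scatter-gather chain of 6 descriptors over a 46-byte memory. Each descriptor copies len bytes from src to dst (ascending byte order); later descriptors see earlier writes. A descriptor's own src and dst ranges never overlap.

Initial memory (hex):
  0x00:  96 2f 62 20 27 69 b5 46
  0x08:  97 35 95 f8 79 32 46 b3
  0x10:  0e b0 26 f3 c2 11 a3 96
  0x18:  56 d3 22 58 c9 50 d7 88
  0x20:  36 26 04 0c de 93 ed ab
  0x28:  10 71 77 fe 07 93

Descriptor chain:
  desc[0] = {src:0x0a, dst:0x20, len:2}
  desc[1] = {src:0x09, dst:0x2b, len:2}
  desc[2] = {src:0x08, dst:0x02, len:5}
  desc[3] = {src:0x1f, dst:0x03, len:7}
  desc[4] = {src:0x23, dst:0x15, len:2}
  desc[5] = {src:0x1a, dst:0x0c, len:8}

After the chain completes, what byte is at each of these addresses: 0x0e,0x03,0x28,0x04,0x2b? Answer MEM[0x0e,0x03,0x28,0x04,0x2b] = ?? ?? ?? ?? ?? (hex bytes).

D0: mem[0x20..0x21] <- [95 f8]
D1: mem[0x2b..0x2c] <- [35 95]
D2: mem[0x02..0x06] <- [97 35 95 f8 79]
D3: mem[0x03..0x09] <- [88 95 f8 04 0c de 93]
D4: mem[0x15..0x16] <- [0c de]
D5: mem[0x0c..0x13] <- [22 58 c9 50 d7 88 95 f8]
query mem[0x0e]=0xc9, mem[0x03]=0x88, mem[0x28]=0x10, mem[0x04]=0x95, mem[0x2b]=0x35

MEM[0x0e,0x03,0x28,0x04,0x2b] = c9 88 10 95 35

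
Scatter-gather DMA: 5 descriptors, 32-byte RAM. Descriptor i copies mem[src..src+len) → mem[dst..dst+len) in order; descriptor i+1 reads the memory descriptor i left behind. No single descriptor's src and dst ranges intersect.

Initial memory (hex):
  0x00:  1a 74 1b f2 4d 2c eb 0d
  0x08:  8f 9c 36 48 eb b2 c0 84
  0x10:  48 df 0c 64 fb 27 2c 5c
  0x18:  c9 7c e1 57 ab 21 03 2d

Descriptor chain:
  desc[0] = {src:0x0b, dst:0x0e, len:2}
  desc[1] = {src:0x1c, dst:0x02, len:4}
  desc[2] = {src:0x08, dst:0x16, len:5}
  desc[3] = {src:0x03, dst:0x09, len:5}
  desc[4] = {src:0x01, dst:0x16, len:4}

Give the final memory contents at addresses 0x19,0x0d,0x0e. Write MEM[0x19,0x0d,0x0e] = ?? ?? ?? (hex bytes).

MEM[0x19,0x0d,0x0e] = 03 0d 48

D0: mem[0x0e..0x0f] <- [48 eb]
D1: mem[0x02..0x05] <- [ab 21 03 2d]
D2: mem[0x16..0x1a] <- [8f 9c 36 48 eb]
D3: mem[0x09..0x0d] <- [21 03 2d eb 0d]
D4: mem[0x16..0x19] <- [74 ab 21 03]
query mem[0x19]=0x03, mem[0x0d]=0x0d, mem[0x0e]=0x48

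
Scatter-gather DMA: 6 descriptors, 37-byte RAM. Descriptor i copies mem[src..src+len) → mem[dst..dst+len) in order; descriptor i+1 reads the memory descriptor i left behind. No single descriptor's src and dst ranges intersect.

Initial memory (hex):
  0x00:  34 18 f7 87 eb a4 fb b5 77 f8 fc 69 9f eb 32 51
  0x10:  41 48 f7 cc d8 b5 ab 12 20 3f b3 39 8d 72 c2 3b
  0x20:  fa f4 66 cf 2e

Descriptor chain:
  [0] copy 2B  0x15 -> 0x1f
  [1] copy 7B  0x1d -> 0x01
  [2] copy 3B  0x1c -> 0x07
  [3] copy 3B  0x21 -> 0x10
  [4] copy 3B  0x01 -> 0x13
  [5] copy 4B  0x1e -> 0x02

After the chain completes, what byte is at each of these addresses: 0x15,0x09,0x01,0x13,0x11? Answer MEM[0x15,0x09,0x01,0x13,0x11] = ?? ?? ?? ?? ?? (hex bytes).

  after D0: wrote 2B at 0x1f = b5ab
  after D1: wrote 7B at 0x01 = 72c2b5abf466cf
  after D2: wrote 3B at 0x07 = 8d72c2
  after D3: wrote 3B at 0x10 = f466cf
  after D4: wrote 3B at 0x13 = 72c2b5
  after D5: wrote 4B at 0x02 = c2b5abf4
query mem[0x15]=0xb5, mem[0x09]=0xc2, mem[0x01]=0x72, mem[0x13]=0x72, mem[0x11]=0x66

MEM[0x15,0x09,0x01,0x13,0x11] = b5 c2 72 72 66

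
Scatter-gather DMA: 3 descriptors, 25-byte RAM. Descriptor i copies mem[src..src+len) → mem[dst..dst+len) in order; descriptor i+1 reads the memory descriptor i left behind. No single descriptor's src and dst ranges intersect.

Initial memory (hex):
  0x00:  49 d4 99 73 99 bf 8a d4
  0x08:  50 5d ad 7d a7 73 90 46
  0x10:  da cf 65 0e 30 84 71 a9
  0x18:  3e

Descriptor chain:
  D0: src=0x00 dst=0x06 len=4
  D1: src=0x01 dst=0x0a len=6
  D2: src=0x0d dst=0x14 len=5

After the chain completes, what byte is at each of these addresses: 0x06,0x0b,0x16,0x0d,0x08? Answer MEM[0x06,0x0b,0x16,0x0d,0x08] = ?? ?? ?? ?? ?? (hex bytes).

#0 dst[0x06+4] := {0x49,0xd4,0x99,0x73}
#1 dst[0x0a+6] := {0xd4,0x99,0x73,0x99,0xbf,0x49}
#2 dst[0x14+5] := {0x99,0xbf,0x49,0xda,0xcf}
query mem[0x06]=0x49, mem[0x0b]=0x99, mem[0x16]=0x49, mem[0x0d]=0x99, mem[0x08]=0x99

MEM[0x06,0x0b,0x16,0x0d,0x08] = 49 99 49 99 99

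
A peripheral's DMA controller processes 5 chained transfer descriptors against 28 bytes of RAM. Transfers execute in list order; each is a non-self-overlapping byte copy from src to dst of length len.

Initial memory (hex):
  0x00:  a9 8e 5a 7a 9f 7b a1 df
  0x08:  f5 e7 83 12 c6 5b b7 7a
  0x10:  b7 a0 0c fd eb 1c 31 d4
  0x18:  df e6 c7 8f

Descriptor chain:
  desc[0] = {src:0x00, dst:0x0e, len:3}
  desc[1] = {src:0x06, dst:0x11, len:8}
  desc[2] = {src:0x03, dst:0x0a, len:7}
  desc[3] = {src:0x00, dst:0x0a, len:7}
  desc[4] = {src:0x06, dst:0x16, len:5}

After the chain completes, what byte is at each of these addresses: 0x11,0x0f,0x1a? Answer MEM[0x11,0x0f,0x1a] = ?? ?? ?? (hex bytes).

MEM[0x11,0x0f,0x1a] = a1 7b a9

#0 dst[0x0e+3] := {0xa9,0x8e,0x5a}
#1 dst[0x11+8] := {0xa1,0xdf,0xf5,0xe7,0x83,0x12,0xc6,0x5b}
#2 dst[0x0a+7] := {0x7a,0x9f,0x7b,0xa1,0xdf,0xf5,0xe7}
#3 dst[0x0a+7] := {0xa9,0x8e,0x5a,0x7a,0x9f,0x7b,0xa1}
#4 dst[0x16+5] := {0xa1,0xdf,0xf5,0xe7,0xa9}
query mem[0x11]=0xa1, mem[0x0f]=0x7b, mem[0x1a]=0xa9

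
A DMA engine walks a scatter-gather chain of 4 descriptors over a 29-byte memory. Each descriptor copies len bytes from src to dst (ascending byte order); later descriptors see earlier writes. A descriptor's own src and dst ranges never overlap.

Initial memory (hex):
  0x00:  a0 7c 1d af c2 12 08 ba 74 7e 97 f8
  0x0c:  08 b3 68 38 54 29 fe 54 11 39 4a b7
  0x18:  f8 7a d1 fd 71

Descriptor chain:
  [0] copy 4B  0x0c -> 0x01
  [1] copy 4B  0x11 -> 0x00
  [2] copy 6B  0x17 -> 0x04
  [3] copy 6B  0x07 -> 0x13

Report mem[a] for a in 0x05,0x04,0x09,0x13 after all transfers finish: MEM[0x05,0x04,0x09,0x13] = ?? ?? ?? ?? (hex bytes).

MEM[0x05,0x04,0x09,0x13] = f8 b7 71 d1

[0] 0x0c->0x01 len=4 : 08 b3 68 38
[1] 0x11->0x00 len=4 : 29 fe 54 11
[2] 0x17->0x04 len=6 : b7 f8 7a d1 fd 71
[3] 0x07->0x13 len=6 : d1 fd 71 97 f8 08
query mem[0x05]=0xf8, mem[0x04]=0xb7, mem[0x09]=0x71, mem[0x13]=0xd1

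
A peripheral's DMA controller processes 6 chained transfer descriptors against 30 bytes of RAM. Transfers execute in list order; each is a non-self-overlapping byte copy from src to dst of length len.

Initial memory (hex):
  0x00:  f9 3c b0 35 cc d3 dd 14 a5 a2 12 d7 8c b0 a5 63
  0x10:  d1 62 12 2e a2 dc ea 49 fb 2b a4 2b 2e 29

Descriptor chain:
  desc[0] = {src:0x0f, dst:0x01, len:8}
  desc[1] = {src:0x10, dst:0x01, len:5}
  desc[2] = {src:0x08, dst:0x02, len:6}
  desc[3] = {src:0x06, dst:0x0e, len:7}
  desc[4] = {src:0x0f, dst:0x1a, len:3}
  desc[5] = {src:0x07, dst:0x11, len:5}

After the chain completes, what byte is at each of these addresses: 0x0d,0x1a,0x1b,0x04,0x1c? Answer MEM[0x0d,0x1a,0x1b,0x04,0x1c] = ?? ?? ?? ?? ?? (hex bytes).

  after D0: wrote 8B at 0x01 = 63d162122ea2dcea
  after D1: wrote 5B at 0x01 = d162122ea2
  after D2: wrote 6B at 0x02 = eaa212d78cb0
  after D3: wrote 7B at 0x0e = 8cb0eaa212d78c
  after D4: wrote 3B at 0x1a = b0eaa2
  after D5: wrote 5B at 0x11 = b0eaa212d7
query mem[0x0d]=0xb0, mem[0x1a]=0xb0, mem[0x1b]=0xea, mem[0x04]=0x12, mem[0x1c]=0xa2

MEM[0x0d,0x1a,0x1b,0x04,0x1c] = b0 b0 ea 12 a2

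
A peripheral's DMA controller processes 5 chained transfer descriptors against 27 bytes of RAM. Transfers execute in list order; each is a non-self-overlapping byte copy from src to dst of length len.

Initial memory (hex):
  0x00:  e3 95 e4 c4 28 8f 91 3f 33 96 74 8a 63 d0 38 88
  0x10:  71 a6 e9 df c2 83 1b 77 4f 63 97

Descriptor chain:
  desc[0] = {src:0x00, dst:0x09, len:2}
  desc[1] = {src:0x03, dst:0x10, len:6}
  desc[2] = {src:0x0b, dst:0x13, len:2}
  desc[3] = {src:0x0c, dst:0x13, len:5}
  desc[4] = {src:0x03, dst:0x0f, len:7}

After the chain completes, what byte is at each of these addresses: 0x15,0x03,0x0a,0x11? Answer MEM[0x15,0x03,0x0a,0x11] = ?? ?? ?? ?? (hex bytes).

  after D0: wrote 2B at 0x09 = e395
  after D1: wrote 6B at 0x10 = c4288f913f33
  after D2: wrote 2B at 0x13 = 8a63
  after D3: wrote 5B at 0x13 = 63d03888c4
  after D4: wrote 7B at 0x0f = c4288f913f33e3
query mem[0x15]=0xe3, mem[0x03]=0xc4, mem[0x0a]=0x95, mem[0x11]=0x8f

MEM[0x15,0x03,0x0a,0x11] = e3 c4 95 8f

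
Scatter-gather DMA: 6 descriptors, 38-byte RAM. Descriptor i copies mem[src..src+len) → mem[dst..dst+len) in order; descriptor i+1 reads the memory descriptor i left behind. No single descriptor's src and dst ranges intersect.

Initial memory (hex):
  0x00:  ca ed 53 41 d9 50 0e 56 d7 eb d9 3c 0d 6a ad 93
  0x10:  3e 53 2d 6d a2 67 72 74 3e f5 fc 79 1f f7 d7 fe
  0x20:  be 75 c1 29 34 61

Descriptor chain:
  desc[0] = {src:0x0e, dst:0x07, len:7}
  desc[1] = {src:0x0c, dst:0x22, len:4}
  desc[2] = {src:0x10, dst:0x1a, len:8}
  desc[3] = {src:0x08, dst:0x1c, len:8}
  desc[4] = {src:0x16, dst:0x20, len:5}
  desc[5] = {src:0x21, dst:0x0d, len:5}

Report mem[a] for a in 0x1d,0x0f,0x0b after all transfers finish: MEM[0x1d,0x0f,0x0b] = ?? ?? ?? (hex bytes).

[0] 0x0e->0x07 len=7 : ad 93 3e 53 2d 6d a2
[1] 0x0c->0x22 len=4 : 6d a2 ad 93
[2] 0x10->0x1a len=8 : 3e 53 2d 6d a2 67 72 74
[3] 0x08->0x1c len=8 : 93 3e 53 2d 6d a2 ad 93
[4] 0x16->0x20 len=5 : 72 74 3e f5 3e
[5] 0x21->0x0d len=5 : 74 3e f5 3e 93
query mem[0x1d]=0x3e, mem[0x0f]=0xf5, mem[0x0b]=0x2d

MEM[0x1d,0x0f,0x0b] = 3e f5 2d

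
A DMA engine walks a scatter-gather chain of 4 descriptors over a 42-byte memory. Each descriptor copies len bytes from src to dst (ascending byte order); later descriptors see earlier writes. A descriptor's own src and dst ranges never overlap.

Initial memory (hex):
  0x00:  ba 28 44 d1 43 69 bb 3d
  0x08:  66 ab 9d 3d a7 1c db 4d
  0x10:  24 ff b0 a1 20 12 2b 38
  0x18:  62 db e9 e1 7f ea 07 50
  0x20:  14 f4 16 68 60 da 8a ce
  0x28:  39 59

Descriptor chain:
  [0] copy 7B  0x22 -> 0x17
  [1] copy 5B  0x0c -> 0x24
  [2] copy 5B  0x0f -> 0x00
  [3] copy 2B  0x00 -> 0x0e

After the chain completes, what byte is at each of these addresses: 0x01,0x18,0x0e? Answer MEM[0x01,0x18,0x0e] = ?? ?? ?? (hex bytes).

  after D0: wrote 7B at 0x17 = 166860da8ace39
  after D1: wrote 5B at 0x24 = a71cdb4d24
  after D2: wrote 5B at 0x00 = 4d24ffb0a1
  after D3: wrote 2B at 0x0e = 4d24
query mem[0x01]=0x24, mem[0x18]=0x68, mem[0x0e]=0x4d

MEM[0x01,0x18,0x0e] = 24 68 4d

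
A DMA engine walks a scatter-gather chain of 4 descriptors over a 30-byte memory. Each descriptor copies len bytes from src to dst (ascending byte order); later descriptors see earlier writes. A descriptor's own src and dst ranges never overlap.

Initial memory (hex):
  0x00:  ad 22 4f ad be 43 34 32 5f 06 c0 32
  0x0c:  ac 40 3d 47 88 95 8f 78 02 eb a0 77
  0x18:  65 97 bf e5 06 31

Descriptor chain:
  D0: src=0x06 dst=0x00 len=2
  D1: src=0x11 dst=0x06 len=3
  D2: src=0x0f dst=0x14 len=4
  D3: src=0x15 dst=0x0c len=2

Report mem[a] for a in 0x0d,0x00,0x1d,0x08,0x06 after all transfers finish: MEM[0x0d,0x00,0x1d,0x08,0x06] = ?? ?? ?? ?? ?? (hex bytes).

MEM[0x0d,0x00,0x1d,0x08,0x06] = 95 34 31 78 95

[0] 0x06->0x00 len=2 : 34 32
[1] 0x11->0x06 len=3 : 95 8f 78
[2] 0x0f->0x14 len=4 : 47 88 95 8f
[3] 0x15->0x0c len=2 : 88 95
query mem[0x0d]=0x95, mem[0x00]=0x34, mem[0x1d]=0x31, mem[0x08]=0x78, mem[0x06]=0x95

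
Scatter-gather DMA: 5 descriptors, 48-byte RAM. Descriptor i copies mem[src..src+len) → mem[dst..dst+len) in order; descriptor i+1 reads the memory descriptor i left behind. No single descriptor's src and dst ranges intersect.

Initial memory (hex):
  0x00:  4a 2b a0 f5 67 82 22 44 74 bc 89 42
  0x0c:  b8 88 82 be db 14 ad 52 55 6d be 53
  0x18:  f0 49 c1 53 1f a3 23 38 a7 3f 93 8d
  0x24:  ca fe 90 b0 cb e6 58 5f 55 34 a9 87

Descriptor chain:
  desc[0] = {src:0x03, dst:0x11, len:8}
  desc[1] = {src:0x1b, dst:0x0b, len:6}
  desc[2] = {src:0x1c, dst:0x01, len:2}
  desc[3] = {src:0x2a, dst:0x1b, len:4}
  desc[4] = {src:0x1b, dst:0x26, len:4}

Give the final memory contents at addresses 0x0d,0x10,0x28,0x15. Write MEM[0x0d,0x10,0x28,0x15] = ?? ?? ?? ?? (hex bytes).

MEM[0x0d,0x10,0x28,0x15] = a3 a7 55 44

[0] 0x03->0x11 len=8 : f5 67 82 22 44 74 bc 89
[1] 0x1b->0x0b len=6 : 53 1f a3 23 38 a7
[2] 0x1c->0x01 len=2 : 1f a3
[3] 0x2a->0x1b len=4 : 58 5f 55 34
[4] 0x1b->0x26 len=4 : 58 5f 55 34
query mem[0x0d]=0xa3, mem[0x10]=0xa7, mem[0x28]=0x55, mem[0x15]=0x44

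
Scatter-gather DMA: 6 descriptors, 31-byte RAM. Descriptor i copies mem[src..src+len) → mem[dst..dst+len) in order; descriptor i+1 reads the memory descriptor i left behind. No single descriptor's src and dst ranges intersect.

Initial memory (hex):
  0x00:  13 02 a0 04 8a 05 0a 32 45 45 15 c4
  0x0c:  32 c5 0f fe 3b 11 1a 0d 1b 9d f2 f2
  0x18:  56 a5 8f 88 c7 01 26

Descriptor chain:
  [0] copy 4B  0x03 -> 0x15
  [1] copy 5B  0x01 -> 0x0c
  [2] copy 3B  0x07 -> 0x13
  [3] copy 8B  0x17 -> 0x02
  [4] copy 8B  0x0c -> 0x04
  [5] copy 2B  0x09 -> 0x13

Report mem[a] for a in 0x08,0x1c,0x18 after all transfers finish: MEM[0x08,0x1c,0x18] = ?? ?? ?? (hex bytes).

#0 dst[0x15+4] := {0x04,0x8a,0x05,0x0a}
#1 dst[0x0c+5] := {0x02,0xa0,0x04,0x8a,0x05}
#2 dst[0x13+3] := {0x32,0x45,0x45}
#3 dst[0x02+8] := {0x05,0x0a,0xa5,0x8f,0x88,0xc7,0x01,0x26}
#4 dst[0x04+8] := {0x02,0xa0,0x04,0x8a,0x05,0x11,0x1a,0x32}
#5 dst[0x13+2] := {0x11,0x1a}
query mem[0x08]=0x05, mem[0x1c]=0xc7, mem[0x18]=0x0a

MEM[0x08,0x1c,0x18] = 05 c7 0a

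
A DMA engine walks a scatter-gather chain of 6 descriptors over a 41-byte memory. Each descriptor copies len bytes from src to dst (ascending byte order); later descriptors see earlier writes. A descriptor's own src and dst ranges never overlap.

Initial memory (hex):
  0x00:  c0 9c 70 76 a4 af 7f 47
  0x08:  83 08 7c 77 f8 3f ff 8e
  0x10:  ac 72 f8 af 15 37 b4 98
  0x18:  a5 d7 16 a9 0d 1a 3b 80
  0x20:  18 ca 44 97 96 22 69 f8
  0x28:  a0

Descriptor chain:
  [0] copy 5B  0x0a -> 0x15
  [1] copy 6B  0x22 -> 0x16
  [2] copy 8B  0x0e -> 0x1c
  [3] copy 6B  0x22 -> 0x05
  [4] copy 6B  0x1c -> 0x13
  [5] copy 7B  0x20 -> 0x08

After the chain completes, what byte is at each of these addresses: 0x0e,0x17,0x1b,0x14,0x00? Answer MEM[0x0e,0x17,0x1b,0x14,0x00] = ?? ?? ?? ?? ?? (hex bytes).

D0: mem[0x15..0x19] <- [7c 77 f8 3f ff]
D1: mem[0x16..0x1b] <- [44 97 96 22 69 f8]
D2: mem[0x1c..0x23] <- [ff 8e ac 72 f8 af 15 7c]
D3: mem[0x05..0x0a] <- [15 7c 96 22 69 f8]
D4: mem[0x13..0x18] <- [ff 8e ac 72 f8 af]
D5: mem[0x08..0x0e] <- [f8 af 15 7c 96 22 69]
query mem[0x0e]=0x69, mem[0x17]=0xf8, mem[0x1b]=0xf8, mem[0x14]=0x8e, mem[0x00]=0xc0

MEM[0x0e,0x17,0x1b,0x14,0x00] = 69 f8 f8 8e c0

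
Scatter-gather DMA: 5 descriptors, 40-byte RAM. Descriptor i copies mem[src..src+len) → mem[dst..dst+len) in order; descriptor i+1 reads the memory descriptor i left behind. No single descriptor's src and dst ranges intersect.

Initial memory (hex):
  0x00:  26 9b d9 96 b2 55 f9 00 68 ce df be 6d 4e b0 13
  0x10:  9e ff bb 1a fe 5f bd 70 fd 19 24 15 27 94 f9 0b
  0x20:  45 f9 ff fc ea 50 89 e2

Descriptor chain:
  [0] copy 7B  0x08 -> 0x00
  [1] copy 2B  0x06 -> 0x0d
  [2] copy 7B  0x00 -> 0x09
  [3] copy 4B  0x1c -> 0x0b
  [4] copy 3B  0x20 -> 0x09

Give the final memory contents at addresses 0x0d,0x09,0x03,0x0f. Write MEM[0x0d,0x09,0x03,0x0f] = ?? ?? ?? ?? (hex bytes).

MEM[0x0d,0x09,0x03,0x0f] = f9 45 be b0

[0] 0x08->0x00 len=7 : 68 ce df be 6d 4e b0
[1] 0x06->0x0d len=2 : b0 00
[2] 0x00->0x09 len=7 : 68 ce df be 6d 4e b0
[3] 0x1c->0x0b len=4 : 27 94 f9 0b
[4] 0x20->0x09 len=3 : 45 f9 ff
query mem[0x0d]=0xf9, mem[0x09]=0x45, mem[0x03]=0xbe, mem[0x0f]=0xb0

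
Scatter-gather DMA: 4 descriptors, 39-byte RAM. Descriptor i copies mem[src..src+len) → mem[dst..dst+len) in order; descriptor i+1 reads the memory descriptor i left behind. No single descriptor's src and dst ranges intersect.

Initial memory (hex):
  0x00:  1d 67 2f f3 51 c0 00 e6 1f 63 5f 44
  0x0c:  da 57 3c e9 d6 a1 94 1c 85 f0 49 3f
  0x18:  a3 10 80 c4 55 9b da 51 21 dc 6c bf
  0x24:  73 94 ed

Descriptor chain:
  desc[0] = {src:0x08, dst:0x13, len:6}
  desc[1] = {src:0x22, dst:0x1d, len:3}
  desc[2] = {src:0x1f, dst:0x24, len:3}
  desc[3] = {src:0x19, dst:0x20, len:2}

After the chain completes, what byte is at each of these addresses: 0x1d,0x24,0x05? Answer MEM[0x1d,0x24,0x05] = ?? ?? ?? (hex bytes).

MEM[0x1d,0x24,0x05] = 6c 73 c0

  after D0: wrote 6B at 0x13 = 1f635f44da57
  after D1: wrote 3B at 0x1d = 6cbf73
  after D2: wrote 3B at 0x24 = 7321dc
  after D3: wrote 2B at 0x20 = 1080
query mem[0x1d]=0x6c, mem[0x24]=0x73, mem[0x05]=0xc0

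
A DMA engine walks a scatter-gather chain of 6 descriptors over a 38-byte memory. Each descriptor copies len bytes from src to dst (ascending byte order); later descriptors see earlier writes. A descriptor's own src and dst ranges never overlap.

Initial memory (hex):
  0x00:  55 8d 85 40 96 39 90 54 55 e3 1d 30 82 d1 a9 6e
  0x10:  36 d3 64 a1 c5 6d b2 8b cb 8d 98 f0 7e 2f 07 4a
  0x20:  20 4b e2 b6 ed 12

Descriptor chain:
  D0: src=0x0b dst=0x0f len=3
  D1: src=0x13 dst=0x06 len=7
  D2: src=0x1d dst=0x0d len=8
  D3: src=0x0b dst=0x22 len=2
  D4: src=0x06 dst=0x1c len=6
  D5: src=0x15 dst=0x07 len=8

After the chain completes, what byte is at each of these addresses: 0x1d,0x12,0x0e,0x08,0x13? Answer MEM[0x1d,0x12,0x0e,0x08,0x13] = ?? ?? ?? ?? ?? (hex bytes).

D0: mem[0x0f..0x11] <- [30 82 d1]
D1: mem[0x06..0x0c] <- [a1 c5 6d b2 8b cb 8d]
D2: mem[0x0d..0x14] <- [2f 07 4a 20 4b e2 b6 ed]
D3: mem[0x22..0x23] <- [cb 8d]
D4: mem[0x1c..0x21] <- [a1 c5 6d b2 8b cb]
D5: mem[0x07..0x0e] <- [6d b2 8b cb 8d 98 f0 a1]
query mem[0x1d]=0xc5, mem[0x12]=0xe2, mem[0x0e]=0xa1, mem[0x08]=0xb2, mem[0x13]=0xb6

MEM[0x1d,0x12,0x0e,0x08,0x13] = c5 e2 a1 b2 b6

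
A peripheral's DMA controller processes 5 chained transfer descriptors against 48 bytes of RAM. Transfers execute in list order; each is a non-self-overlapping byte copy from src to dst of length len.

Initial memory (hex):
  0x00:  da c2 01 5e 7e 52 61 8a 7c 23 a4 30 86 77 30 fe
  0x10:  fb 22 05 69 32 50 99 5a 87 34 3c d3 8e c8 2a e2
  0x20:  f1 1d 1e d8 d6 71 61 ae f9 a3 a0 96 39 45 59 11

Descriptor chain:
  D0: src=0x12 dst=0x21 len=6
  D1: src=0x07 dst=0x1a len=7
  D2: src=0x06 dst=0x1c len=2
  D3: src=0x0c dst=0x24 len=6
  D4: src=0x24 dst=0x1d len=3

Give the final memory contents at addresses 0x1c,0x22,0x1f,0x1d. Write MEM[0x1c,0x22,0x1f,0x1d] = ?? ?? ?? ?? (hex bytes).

#0 dst[0x21+6] := {0x05,0x69,0x32,0x50,0x99,0x5a}
#1 dst[0x1a+7] := {0x8a,0x7c,0x23,0xa4,0x30,0x86,0x77}
#2 dst[0x1c+2] := {0x61,0x8a}
#3 dst[0x24+6] := {0x86,0x77,0x30,0xfe,0xfb,0x22}
#4 dst[0x1d+3] := {0x86,0x77,0x30}
query mem[0x1c]=0x61, mem[0x22]=0x69, mem[0x1f]=0x30, mem[0x1d]=0x86

MEM[0x1c,0x22,0x1f,0x1d] = 61 69 30 86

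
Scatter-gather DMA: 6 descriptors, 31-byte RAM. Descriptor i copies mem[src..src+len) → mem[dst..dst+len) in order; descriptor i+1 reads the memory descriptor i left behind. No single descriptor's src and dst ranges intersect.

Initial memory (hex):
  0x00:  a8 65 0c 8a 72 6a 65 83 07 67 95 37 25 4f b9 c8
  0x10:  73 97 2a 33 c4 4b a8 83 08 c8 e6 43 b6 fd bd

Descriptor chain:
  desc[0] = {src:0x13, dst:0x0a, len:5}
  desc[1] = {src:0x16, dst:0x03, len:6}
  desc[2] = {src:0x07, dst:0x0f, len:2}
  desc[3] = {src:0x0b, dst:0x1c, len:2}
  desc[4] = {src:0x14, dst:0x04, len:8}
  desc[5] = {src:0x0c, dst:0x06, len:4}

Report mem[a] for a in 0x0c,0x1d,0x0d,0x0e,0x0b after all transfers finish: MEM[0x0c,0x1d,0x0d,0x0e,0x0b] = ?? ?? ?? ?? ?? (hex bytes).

MEM[0x0c,0x1d,0x0d,0x0e,0x0b] = 4b 4b a8 83 43

[0] 0x13->0x0a len=5 : 33 c4 4b a8 83
[1] 0x16->0x03 len=6 : a8 83 08 c8 e6 43
[2] 0x07->0x0f len=2 : e6 43
[3] 0x0b->0x1c len=2 : c4 4b
[4] 0x14->0x04 len=8 : c4 4b a8 83 08 c8 e6 43
[5] 0x0c->0x06 len=4 : 4b a8 83 e6
query mem[0x0c]=0x4b, mem[0x1d]=0x4b, mem[0x0d]=0xa8, mem[0x0e]=0x83, mem[0x0b]=0x43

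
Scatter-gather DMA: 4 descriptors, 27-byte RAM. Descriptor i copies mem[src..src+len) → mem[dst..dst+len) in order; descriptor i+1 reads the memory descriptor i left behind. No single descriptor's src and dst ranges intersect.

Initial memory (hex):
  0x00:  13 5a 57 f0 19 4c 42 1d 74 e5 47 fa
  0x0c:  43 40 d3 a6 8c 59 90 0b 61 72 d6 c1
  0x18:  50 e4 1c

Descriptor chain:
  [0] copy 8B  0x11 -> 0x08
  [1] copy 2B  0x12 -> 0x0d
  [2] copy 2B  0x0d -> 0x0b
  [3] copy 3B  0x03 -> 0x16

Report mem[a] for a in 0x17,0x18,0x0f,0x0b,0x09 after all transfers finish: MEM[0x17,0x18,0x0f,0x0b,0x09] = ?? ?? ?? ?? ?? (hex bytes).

MEM[0x17,0x18,0x0f,0x0b,0x09] = 19 4c 50 90 90

  after D0: wrote 8B at 0x08 = 59900b6172d6c150
  after D1: wrote 2B at 0x0d = 900b
  after D2: wrote 2B at 0x0b = 900b
  after D3: wrote 3B at 0x16 = f0194c
query mem[0x17]=0x19, mem[0x18]=0x4c, mem[0x0f]=0x50, mem[0x0b]=0x90, mem[0x09]=0x90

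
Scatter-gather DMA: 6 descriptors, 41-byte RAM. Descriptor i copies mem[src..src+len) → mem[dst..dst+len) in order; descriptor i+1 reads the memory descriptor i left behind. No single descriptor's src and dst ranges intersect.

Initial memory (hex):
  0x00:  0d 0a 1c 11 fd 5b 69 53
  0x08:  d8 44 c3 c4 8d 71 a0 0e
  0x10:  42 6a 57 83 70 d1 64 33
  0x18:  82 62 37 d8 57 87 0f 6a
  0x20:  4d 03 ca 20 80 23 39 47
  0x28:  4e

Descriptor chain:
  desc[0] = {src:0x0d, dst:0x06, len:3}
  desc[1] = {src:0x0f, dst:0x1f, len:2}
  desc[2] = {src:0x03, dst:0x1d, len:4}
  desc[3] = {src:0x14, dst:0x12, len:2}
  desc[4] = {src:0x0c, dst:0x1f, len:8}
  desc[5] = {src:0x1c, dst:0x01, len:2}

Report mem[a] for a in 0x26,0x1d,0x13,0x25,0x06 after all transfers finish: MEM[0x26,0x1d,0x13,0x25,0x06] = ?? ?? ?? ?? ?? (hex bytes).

#0 dst[0x06+3] := {0x71,0xa0,0x0e}
#1 dst[0x1f+2] := {0x0e,0x42}
#2 dst[0x1d+4] := {0x11,0xfd,0x5b,0x71}
#3 dst[0x12+2] := {0x70,0xd1}
#4 dst[0x1f+8] := {0x8d,0x71,0xa0,0x0e,0x42,0x6a,0x70,0xd1}
#5 dst[0x01+2] := {0x57,0x11}
query mem[0x26]=0xd1, mem[0x1d]=0x11, mem[0x13]=0xd1, mem[0x25]=0x70, mem[0x06]=0x71

MEM[0x26,0x1d,0x13,0x25,0x06] = d1 11 d1 70 71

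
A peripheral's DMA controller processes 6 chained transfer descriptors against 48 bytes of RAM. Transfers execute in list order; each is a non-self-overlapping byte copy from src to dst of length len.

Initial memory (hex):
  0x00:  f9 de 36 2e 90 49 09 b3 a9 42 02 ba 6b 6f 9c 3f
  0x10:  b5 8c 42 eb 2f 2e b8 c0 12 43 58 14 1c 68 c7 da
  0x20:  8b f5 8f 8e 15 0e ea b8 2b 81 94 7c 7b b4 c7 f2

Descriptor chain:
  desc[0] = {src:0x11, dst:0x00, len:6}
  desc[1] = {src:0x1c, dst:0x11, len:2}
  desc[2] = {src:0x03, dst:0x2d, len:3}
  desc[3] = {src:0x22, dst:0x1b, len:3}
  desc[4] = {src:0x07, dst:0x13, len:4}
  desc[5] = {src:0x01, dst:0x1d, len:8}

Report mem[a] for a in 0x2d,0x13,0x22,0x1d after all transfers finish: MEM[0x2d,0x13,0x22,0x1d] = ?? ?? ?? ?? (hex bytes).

[0] 0x11->0x00 len=6 : 8c 42 eb 2f 2e b8
[1] 0x1c->0x11 len=2 : 1c 68
[2] 0x03->0x2d len=3 : 2f 2e b8
[3] 0x22->0x1b len=3 : 8f 8e 15
[4] 0x07->0x13 len=4 : b3 a9 42 02
[5] 0x01->0x1d len=8 : 42 eb 2f 2e b8 09 b3 a9
query mem[0x2d]=0x2f, mem[0x13]=0xb3, mem[0x22]=0x09, mem[0x1d]=0x42

MEM[0x2d,0x13,0x22,0x1d] = 2f b3 09 42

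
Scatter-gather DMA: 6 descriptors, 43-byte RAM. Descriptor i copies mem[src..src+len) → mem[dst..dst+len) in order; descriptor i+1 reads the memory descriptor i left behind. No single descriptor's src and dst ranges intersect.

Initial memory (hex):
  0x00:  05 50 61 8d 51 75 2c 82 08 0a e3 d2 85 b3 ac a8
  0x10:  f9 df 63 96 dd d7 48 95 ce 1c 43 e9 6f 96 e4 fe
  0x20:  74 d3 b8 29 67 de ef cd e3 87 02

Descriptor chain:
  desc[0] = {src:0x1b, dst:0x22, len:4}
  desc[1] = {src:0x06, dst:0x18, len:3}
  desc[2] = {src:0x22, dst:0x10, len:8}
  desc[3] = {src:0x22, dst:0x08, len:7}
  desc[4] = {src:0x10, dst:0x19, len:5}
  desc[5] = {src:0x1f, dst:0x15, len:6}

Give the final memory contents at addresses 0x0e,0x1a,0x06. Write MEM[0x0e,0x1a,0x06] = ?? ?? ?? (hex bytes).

MEM[0x0e,0x1a,0x06] = e3 96 2c

D0: mem[0x22..0x25] <- [e9 6f 96 e4]
D1: mem[0x18..0x1a] <- [2c 82 08]
D2: mem[0x10..0x17] <- [e9 6f 96 e4 ef cd e3 87]
D3: mem[0x08..0x0e] <- [e9 6f 96 e4 ef cd e3]
D4: mem[0x19..0x1d] <- [e9 6f 96 e4 ef]
D5: mem[0x15..0x1a] <- [fe 74 d3 e9 6f 96]
query mem[0x0e]=0xe3, mem[0x1a]=0x96, mem[0x06]=0x2c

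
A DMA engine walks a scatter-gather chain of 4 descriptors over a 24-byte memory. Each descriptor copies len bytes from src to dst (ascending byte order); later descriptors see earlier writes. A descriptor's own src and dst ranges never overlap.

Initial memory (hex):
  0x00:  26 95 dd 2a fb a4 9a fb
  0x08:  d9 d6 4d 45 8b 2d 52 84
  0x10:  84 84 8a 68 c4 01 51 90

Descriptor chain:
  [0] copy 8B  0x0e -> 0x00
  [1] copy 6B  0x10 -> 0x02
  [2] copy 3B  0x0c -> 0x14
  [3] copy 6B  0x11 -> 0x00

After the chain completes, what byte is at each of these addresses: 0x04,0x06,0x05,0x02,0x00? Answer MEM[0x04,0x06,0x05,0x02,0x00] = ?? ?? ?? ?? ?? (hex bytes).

MEM[0x04,0x06,0x05,0x02,0x00] = 2d c4 52 68 84

  after D0: wrote 8B at 0x00 = 528484848a68c401
  after D1: wrote 6B at 0x02 = 84848a68c401
  after D2: wrote 3B at 0x14 = 8b2d52
  after D3: wrote 6B at 0x00 = 848a688b2d52
query mem[0x04]=0x2d, mem[0x06]=0xc4, mem[0x05]=0x52, mem[0x02]=0x68, mem[0x00]=0x84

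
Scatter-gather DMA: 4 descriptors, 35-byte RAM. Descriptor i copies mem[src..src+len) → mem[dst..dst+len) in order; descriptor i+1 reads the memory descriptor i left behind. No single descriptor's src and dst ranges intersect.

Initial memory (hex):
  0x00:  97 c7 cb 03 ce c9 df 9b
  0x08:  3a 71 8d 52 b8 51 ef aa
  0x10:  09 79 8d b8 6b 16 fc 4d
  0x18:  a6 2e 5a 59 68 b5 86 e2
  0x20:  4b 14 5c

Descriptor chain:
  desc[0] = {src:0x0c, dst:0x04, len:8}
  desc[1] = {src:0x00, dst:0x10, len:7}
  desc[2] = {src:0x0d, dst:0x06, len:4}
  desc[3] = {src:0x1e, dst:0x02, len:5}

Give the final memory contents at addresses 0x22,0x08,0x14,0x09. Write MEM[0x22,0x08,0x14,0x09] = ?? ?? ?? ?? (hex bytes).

MEM[0x22,0x08,0x14,0x09] = 5c aa b8 97

  after D0: wrote 8B at 0x04 = b851efaa09798db8
  after D1: wrote 7B at 0x10 = 97c7cb03b851ef
  after D2: wrote 4B at 0x06 = 51efaa97
  after D3: wrote 5B at 0x02 = 86e24b145c
query mem[0x22]=0x5c, mem[0x08]=0xaa, mem[0x14]=0xb8, mem[0x09]=0x97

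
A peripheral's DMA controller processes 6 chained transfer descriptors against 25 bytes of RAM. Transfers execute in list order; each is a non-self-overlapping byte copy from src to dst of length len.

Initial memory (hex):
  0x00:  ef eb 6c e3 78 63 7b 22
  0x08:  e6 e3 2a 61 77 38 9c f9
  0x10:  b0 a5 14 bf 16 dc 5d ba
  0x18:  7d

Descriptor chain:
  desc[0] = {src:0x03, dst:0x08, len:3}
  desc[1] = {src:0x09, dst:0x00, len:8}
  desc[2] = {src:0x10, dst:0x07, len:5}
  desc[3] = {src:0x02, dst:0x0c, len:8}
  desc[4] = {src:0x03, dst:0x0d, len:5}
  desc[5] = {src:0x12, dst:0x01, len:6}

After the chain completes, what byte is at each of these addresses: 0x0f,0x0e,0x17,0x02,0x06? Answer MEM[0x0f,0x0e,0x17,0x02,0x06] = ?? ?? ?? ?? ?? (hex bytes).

MEM[0x0f,0x0e,0x17,0x02,0x06] = 9c 38 ba 14 ba

[0] 0x03->0x08 len=3 : e3 78 63
[1] 0x09->0x00 len=8 : 78 63 61 77 38 9c f9 b0
[2] 0x10->0x07 len=5 : b0 a5 14 bf 16
[3] 0x02->0x0c len=8 : 61 77 38 9c f9 b0 a5 14
[4] 0x03->0x0d len=5 : 77 38 9c f9 b0
[5] 0x12->0x01 len=6 : a5 14 16 dc 5d ba
query mem[0x0f]=0x9c, mem[0x0e]=0x38, mem[0x17]=0xba, mem[0x02]=0x14, mem[0x06]=0xba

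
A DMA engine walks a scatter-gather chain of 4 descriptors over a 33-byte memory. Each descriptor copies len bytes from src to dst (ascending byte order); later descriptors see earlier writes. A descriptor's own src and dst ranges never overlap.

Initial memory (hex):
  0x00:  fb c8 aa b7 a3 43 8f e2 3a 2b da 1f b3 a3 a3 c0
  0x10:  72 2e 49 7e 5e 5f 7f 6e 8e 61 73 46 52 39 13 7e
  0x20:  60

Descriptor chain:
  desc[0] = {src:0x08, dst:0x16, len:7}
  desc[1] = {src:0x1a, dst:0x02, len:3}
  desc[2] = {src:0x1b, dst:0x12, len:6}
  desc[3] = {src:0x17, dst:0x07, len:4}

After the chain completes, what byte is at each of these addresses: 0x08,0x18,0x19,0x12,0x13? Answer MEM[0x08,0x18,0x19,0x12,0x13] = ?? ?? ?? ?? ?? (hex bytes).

[0] 0x08->0x16 len=7 : 3a 2b da 1f b3 a3 a3
[1] 0x1a->0x02 len=3 : b3 a3 a3
[2] 0x1b->0x12 len=6 : a3 a3 39 13 7e 60
[3] 0x17->0x07 len=4 : 60 da 1f b3
query mem[0x08]=0xda, mem[0x18]=0xda, mem[0x19]=0x1f, mem[0x12]=0xa3, mem[0x13]=0xa3

MEM[0x08,0x18,0x19,0x12,0x13] = da da 1f a3 a3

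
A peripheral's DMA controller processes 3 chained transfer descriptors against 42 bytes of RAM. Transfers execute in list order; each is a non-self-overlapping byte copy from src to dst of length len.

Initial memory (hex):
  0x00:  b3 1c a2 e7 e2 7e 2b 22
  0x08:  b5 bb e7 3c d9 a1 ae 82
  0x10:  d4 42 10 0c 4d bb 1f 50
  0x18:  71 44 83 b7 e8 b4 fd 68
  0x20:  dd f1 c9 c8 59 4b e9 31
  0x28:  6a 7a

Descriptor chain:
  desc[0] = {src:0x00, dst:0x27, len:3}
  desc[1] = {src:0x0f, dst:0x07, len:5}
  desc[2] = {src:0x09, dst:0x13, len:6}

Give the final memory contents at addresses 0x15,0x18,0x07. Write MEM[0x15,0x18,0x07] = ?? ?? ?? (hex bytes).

#0 dst[0x27+3] := {0xb3,0x1c,0xa2}
#1 dst[0x07+5] := {0x82,0xd4,0x42,0x10,0x0c}
#2 dst[0x13+6] := {0x42,0x10,0x0c,0xd9,0xa1,0xae}
query mem[0x15]=0x0c, mem[0x18]=0xae, mem[0x07]=0x82

MEM[0x15,0x18,0x07] = 0c ae 82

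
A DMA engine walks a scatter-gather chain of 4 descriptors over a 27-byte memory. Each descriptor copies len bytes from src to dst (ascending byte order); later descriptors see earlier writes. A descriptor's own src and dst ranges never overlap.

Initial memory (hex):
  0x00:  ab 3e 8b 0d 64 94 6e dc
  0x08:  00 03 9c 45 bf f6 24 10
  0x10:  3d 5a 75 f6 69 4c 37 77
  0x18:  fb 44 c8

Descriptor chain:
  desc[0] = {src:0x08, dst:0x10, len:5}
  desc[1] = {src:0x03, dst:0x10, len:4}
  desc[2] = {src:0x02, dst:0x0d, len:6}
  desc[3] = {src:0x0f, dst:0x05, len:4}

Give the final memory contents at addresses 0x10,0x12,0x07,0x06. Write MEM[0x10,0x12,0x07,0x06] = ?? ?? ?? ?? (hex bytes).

MEM[0x10,0x12,0x07,0x06] = 94 dc 6e 94

  after D0: wrote 5B at 0x10 = 00039c45bf
  after D1: wrote 4B at 0x10 = 0d64946e
  after D2: wrote 6B at 0x0d = 8b0d64946edc
  after D3: wrote 4B at 0x05 = 64946edc
query mem[0x10]=0x94, mem[0x12]=0xdc, mem[0x07]=0x6e, mem[0x06]=0x94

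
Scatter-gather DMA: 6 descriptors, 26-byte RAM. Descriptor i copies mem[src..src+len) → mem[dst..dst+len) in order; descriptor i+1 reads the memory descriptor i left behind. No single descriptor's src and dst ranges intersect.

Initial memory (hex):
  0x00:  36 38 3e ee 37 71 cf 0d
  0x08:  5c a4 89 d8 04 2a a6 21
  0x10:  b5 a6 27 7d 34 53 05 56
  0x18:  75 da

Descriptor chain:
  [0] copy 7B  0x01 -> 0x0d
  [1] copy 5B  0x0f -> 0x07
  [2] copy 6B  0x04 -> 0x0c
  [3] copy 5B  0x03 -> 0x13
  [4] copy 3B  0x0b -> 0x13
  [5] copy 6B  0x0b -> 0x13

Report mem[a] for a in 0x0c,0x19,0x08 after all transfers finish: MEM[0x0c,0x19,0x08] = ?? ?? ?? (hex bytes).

MEM[0x0c,0x19,0x08] = 37 da 37

[0] 0x01->0x0d len=7 : 38 3e ee 37 71 cf 0d
[1] 0x0f->0x07 len=5 : ee 37 71 cf 0d
[2] 0x04->0x0c len=6 : 37 71 cf ee 37 71
[3] 0x03->0x13 len=5 : ee 37 71 cf ee
[4] 0x0b->0x13 len=3 : 0d 37 71
[5] 0x0b->0x13 len=6 : 0d 37 71 cf ee 37
query mem[0x0c]=0x37, mem[0x19]=0xda, mem[0x08]=0x37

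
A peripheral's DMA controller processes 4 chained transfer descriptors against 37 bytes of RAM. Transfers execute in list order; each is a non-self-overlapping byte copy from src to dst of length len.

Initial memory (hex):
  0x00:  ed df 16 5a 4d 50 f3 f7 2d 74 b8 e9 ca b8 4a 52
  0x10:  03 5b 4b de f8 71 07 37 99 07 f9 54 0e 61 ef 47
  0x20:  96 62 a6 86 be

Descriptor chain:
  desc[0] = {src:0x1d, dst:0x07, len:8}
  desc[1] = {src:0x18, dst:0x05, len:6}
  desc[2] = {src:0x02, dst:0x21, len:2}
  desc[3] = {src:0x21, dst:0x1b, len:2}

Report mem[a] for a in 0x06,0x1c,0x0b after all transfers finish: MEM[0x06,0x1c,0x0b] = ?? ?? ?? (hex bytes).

[0] 0x1d->0x07 len=8 : 61 ef 47 96 62 a6 86 be
[1] 0x18->0x05 len=6 : 99 07 f9 54 0e 61
[2] 0x02->0x21 len=2 : 16 5a
[3] 0x21->0x1b len=2 : 16 5a
query mem[0x06]=0x07, mem[0x1c]=0x5a, mem[0x0b]=0x62

MEM[0x06,0x1c,0x0b] = 07 5a 62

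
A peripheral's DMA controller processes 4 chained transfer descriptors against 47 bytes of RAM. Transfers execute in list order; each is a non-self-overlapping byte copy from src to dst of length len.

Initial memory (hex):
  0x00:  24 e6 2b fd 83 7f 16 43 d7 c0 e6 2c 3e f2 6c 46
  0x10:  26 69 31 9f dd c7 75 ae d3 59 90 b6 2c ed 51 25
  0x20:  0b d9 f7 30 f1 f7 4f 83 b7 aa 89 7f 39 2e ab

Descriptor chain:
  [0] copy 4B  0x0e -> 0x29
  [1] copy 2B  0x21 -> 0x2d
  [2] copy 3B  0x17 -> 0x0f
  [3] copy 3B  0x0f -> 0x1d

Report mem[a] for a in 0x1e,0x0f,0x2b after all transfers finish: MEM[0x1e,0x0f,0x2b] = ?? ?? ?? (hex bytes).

MEM[0x1e,0x0f,0x2b] = d3 ae 26

  after D0: wrote 4B at 0x29 = 6c462669
  after D1: wrote 2B at 0x2d = d9f7
  after D2: wrote 3B at 0x0f = aed359
  after D3: wrote 3B at 0x1d = aed359
query mem[0x1e]=0xd3, mem[0x0f]=0xae, mem[0x2b]=0x26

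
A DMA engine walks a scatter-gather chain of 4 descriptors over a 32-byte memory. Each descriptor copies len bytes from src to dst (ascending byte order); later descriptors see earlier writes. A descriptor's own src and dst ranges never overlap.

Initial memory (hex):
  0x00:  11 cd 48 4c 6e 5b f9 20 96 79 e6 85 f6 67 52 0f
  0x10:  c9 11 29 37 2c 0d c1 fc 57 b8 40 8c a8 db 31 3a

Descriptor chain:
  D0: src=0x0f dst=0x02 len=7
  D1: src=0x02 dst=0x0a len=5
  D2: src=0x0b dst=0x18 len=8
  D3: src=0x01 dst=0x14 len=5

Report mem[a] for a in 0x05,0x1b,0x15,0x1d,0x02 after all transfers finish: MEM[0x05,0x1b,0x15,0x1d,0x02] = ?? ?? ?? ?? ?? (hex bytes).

#0 dst[0x02+7] := {0x0f,0xc9,0x11,0x29,0x37,0x2c,0x0d}
#1 dst[0x0a+5] := {0x0f,0xc9,0x11,0x29,0x37}
#2 dst[0x18+8] := {0xc9,0x11,0x29,0x37,0x0f,0xc9,0x11,0x29}
#3 dst[0x14+5] := {0xcd,0x0f,0xc9,0x11,0x29}
query mem[0x05]=0x29, mem[0x1b]=0x37, mem[0x15]=0x0f, mem[0x1d]=0xc9, mem[0x02]=0x0f

MEM[0x05,0x1b,0x15,0x1d,0x02] = 29 37 0f c9 0f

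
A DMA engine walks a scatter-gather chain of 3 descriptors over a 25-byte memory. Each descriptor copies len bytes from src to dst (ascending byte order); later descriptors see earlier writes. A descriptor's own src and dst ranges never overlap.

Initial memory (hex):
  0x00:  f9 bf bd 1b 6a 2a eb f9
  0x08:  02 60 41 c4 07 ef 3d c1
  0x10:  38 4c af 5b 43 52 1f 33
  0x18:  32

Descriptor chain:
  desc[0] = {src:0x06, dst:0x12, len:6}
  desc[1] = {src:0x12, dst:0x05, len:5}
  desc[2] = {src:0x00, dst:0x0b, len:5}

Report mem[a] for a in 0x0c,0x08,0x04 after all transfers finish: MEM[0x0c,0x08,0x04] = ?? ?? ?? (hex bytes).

MEM[0x0c,0x08,0x04] = bf 60 6a

D0: mem[0x12..0x17] <- [eb f9 02 60 41 c4]
D1: mem[0x05..0x09] <- [eb f9 02 60 41]
D2: mem[0x0b..0x0f] <- [f9 bf bd 1b 6a]
query mem[0x0c]=0xbf, mem[0x08]=0x60, mem[0x04]=0x6a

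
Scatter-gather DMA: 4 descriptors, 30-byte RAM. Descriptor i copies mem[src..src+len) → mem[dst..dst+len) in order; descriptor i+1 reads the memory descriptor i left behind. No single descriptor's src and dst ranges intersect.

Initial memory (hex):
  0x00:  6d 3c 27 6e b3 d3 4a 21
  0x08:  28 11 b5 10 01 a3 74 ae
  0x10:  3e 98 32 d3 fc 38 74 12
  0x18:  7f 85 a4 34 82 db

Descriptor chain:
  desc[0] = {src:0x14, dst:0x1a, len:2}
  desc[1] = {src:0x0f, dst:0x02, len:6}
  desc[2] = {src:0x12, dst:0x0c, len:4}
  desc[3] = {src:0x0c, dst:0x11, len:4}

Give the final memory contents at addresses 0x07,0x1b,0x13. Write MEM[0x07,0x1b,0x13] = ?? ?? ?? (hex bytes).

MEM[0x07,0x1b,0x13] = fc 38 fc

D0: mem[0x1a..0x1b] <- [fc 38]
D1: mem[0x02..0x07] <- [ae 3e 98 32 d3 fc]
D2: mem[0x0c..0x0f] <- [32 d3 fc 38]
D3: mem[0x11..0x14] <- [32 d3 fc 38]
query mem[0x07]=0xfc, mem[0x1b]=0x38, mem[0x13]=0xfc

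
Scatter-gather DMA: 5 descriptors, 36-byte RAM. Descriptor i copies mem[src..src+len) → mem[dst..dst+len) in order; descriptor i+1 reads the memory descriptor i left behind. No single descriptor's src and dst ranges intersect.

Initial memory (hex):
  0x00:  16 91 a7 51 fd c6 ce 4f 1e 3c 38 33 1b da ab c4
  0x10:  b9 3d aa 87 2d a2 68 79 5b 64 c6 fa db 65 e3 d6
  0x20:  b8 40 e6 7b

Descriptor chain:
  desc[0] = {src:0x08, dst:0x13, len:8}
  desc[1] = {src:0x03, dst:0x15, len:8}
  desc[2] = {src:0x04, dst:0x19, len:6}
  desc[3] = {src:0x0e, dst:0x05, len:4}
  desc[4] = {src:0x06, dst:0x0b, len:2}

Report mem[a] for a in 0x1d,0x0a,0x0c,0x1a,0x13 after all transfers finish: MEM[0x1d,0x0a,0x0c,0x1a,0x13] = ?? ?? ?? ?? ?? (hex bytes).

#0 dst[0x13+8] := {0x1e,0x3c,0x38,0x33,0x1b,0xda,0xab,0xc4}
#1 dst[0x15+8] := {0x51,0xfd,0xc6,0xce,0x4f,0x1e,0x3c,0x38}
#2 dst[0x19+6] := {0xfd,0xc6,0xce,0x4f,0x1e,0x3c}
#3 dst[0x05+4] := {0xab,0xc4,0xb9,0x3d}
#4 dst[0x0b+2] := {0xc4,0xb9}
query mem[0x1d]=0x1e, mem[0x0a]=0x38, mem[0x0c]=0xb9, mem[0x1a]=0xc6, mem[0x13]=0x1e

MEM[0x1d,0x0a,0x0c,0x1a,0x13] = 1e 38 b9 c6 1e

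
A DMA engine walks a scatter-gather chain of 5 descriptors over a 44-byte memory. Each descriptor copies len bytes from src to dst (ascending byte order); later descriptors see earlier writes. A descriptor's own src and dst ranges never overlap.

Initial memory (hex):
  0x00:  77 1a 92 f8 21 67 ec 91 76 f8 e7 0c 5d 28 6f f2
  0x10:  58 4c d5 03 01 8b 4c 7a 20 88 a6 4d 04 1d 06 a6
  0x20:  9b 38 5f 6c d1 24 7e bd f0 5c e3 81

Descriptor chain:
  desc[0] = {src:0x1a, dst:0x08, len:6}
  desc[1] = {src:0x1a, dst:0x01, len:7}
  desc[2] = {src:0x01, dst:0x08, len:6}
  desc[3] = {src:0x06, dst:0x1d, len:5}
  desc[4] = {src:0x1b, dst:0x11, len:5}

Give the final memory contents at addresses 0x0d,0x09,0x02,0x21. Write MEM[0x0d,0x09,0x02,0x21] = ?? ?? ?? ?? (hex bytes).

  after D0: wrote 6B at 0x08 = a64d041d06a6
  after D1: wrote 7B at 0x01 = a64d041d06a69b
  after D2: wrote 6B at 0x08 = a64d041d06a6
  after D3: wrote 5B at 0x1d = a69ba64d04
  after D4: wrote 5B at 0x11 = 4d04a69ba6
query mem[0x0d]=0xa6, mem[0x09]=0x4d, mem[0x02]=0x4d, mem[0x21]=0x04

MEM[0x0d,0x09,0x02,0x21] = a6 4d 4d 04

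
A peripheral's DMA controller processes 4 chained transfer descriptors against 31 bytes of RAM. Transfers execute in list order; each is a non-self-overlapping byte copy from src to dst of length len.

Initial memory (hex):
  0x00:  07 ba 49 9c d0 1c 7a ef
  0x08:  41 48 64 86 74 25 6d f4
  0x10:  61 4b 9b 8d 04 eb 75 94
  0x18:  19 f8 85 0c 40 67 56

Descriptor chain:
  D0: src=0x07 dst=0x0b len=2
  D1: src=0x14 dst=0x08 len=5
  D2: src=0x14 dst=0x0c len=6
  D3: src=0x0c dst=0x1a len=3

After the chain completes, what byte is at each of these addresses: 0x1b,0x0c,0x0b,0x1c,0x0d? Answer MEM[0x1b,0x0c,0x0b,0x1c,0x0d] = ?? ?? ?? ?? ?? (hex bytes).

D0: mem[0x0b..0x0c] <- [ef 41]
D1: mem[0x08..0x0c] <- [04 eb 75 94 19]
D2: mem[0x0c..0x11] <- [04 eb 75 94 19 f8]
D3: mem[0x1a..0x1c] <- [04 eb 75]
query mem[0x1b]=0xeb, mem[0x0c]=0x04, mem[0x0b]=0x94, mem[0x1c]=0x75, mem[0x0d]=0xeb

MEM[0x1b,0x0c,0x0b,0x1c,0x0d] = eb 04 94 75 eb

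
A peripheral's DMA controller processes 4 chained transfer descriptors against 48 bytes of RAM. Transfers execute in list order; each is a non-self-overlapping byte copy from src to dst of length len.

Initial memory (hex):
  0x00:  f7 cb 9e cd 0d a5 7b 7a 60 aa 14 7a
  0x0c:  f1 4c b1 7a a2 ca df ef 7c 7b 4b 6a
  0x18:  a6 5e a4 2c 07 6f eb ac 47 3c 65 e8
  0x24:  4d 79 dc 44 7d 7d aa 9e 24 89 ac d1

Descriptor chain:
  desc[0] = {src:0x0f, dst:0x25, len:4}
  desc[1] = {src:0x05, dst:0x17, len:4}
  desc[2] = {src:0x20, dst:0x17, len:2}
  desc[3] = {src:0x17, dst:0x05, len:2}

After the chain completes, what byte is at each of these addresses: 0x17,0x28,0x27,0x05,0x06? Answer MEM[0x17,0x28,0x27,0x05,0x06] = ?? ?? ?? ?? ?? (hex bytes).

#0 dst[0x25+4] := {0x7a,0xa2,0xca,0xdf}
#1 dst[0x17+4] := {0xa5,0x7b,0x7a,0x60}
#2 dst[0x17+2] := {0x47,0x3c}
#3 dst[0x05+2] := {0x47,0x3c}
query mem[0x17]=0x47, mem[0x28]=0xdf, mem[0x27]=0xca, mem[0x05]=0x47, mem[0x06]=0x3c

MEM[0x17,0x28,0x27,0x05,0x06] = 47 df ca 47 3c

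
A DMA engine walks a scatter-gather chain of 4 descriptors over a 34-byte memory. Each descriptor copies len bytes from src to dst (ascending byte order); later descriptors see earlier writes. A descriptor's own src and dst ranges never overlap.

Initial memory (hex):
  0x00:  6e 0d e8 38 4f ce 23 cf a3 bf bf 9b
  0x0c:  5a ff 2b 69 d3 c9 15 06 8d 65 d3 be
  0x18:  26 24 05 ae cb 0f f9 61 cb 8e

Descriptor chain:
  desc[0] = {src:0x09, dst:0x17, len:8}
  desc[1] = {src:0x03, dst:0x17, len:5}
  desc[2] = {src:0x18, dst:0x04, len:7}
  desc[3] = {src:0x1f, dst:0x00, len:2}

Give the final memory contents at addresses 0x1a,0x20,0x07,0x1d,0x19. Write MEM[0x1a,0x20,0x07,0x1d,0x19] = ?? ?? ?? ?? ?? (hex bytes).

D0: mem[0x17..0x1e] <- [bf bf 9b 5a ff 2b 69 d3]
D1: mem[0x17..0x1b] <- [38 4f ce 23 cf]
D2: mem[0x04..0x0a] <- [4f ce 23 cf 2b 69 d3]
D3: mem[0x00..0x01] <- [61 cb]
query mem[0x1a]=0x23, mem[0x20]=0xcb, mem[0x07]=0xcf, mem[0x1d]=0x69, mem[0x19]=0xce

MEM[0x1a,0x20,0x07,0x1d,0x19] = 23 cb cf 69 ce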